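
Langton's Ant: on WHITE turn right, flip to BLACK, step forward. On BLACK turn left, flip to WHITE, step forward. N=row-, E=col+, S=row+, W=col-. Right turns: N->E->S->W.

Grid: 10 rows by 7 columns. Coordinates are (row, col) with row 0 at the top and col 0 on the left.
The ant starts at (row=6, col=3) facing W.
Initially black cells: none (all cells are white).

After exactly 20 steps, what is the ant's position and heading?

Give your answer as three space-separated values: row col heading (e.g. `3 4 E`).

Answer: 8 5 E

Derivation:
Step 1: on WHITE (6,3): turn R to N, flip to black, move to (5,3). |black|=1
Step 2: on WHITE (5,3): turn R to E, flip to black, move to (5,4). |black|=2
Step 3: on WHITE (5,4): turn R to S, flip to black, move to (6,4). |black|=3
Step 4: on WHITE (6,4): turn R to W, flip to black, move to (6,3). |black|=4
Step 5: on BLACK (6,3): turn L to S, flip to white, move to (7,3). |black|=3
Step 6: on WHITE (7,3): turn R to W, flip to black, move to (7,2). |black|=4
Step 7: on WHITE (7,2): turn R to N, flip to black, move to (6,2). |black|=5
Step 8: on WHITE (6,2): turn R to E, flip to black, move to (6,3). |black|=6
Step 9: on WHITE (6,3): turn R to S, flip to black, move to (7,3). |black|=7
Step 10: on BLACK (7,3): turn L to E, flip to white, move to (7,4). |black|=6
Step 11: on WHITE (7,4): turn R to S, flip to black, move to (8,4). |black|=7
Step 12: on WHITE (8,4): turn R to W, flip to black, move to (8,3). |black|=8
Step 13: on WHITE (8,3): turn R to N, flip to black, move to (7,3). |black|=9
Step 14: on WHITE (7,3): turn R to E, flip to black, move to (7,4). |black|=10
Step 15: on BLACK (7,4): turn L to N, flip to white, move to (6,4). |black|=9
Step 16: on BLACK (6,4): turn L to W, flip to white, move to (6,3). |black|=8
Step 17: on BLACK (6,3): turn L to S, flip to white, move to (7,3). |black|=7
Step 18: on BLACK (7,3): turn L to E, flip to white, move to (7,4). |black|=6
Step 19: on WHITE (7,4): turn R to S, flip to black, move to (8,4). |black|=7
Step 20: on BLACK (8,4): turn L to E, flip to white, move to (8,5). |black|=6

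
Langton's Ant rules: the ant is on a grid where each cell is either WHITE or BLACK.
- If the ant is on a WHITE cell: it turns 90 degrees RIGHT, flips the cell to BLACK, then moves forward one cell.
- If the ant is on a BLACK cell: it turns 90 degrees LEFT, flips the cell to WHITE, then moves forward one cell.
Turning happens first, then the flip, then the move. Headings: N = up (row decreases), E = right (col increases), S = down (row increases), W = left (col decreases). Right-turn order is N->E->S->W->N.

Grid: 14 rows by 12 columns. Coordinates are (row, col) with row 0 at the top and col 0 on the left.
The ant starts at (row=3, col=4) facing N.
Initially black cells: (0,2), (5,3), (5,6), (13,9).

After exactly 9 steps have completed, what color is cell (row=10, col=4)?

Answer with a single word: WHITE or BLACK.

Step 1: on WHITE (3,4): turn R to E, flip to black, move to (3,5). |black|=5
Step 2: on WHITE (3,5): turn R to S, flip to black, move to (4,5). |black|=6
Step 3: on WHITE (4,5): turn R to W, flip to black, move to (4,4). |black|=7
Step 4: on WHITE (4,4): turn R to N, flip to black, move to (3,4). |black|=8
Step 5: on BLACK (3,4): turn L to W, flip to white, move to (3,3). |black|=7
Step 6: on WHITE (3,3): turn R to N, flip to black, move to (2,3). |black|=8
Step 7: on WHITE (2,3): turn R to E, flip to black, move to (2,4). |black|=9
Step 8: on WHITE (2,4): turn R to S, flip to black, move to (3,4). |black|=10
Step 9: on WHITE (3,4): turn R to W, flip to black, move to (3,3). |black|=11

Answer: WHITE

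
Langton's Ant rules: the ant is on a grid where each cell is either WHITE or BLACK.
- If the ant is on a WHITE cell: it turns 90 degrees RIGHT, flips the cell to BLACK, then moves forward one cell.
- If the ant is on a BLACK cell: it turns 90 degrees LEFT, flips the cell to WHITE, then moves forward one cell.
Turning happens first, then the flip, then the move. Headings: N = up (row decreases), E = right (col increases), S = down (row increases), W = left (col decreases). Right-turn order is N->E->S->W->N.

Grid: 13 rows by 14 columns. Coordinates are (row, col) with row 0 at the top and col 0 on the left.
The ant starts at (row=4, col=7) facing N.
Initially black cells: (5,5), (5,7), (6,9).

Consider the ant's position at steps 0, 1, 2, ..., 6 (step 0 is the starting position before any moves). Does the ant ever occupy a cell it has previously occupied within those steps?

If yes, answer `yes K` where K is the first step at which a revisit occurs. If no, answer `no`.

Step 1: on WHITE (4,7): turn R to E, flip to black, move to (4,8). |black|=4 — new cell
Step 2: on WHITE (4,8): turn R to S, flip to black, move to (5,8). |black|=5 — new cell
Step 3: on WHITE (5,8): turn R to W, flip to black, move to (5,7). |black|=6 — new cell
Step 4: on BLACK (5,7): turn L to S, flip to white, move to (6,7). |black|=5 — new cell
Step 5: on WHITE (6,7): turn R to W, flip to black, move to (6,6). |black|=6 — new cell
Step 6: on WHITE (6,6): turn R to N, flip to black, move to (5,6). |black|=7 — new cell
No revisit within 6 steps.

Answer: no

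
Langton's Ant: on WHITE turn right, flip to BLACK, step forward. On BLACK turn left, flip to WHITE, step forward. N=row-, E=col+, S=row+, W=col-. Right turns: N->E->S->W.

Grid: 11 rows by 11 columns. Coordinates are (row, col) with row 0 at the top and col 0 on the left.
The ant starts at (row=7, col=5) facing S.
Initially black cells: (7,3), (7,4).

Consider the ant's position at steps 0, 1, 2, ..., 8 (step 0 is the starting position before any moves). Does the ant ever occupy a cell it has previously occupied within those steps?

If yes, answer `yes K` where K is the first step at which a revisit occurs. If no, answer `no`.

Step 1: on WHITE (7,5): turn R to W, flip to black, move to (7,4). |black|=3 — new cell
Step 2: on BLACK (7,4): turn L to S, flip to white, move to (8,4). |black|=2 — new cell
Step 3: on WHITE (8,4): turn R to W, flip to black, move to (8,3). |black|=3 — new cell
Step 4: on WHITE (8,3): turn R to N, flip to black, move to (7,3). |black|=4 — new cell
Step 5: on BLACK (7,3): turn L to W, flip to white, move to (7,2). |black|=3 — new cell
Step 6: on WHITE (7,2): turn R to N, flip to black, move to (6,2). |black|=4 — new cell
Step 7: on WHITE (6,2): turn R to E, flip to black, move to (6,3). |black|=5 — new cell
Step 8: on WHITE (6,3): turn R to S, flip to black, move to (7,3). |black|=6 — REVISIT

Answer: yes 8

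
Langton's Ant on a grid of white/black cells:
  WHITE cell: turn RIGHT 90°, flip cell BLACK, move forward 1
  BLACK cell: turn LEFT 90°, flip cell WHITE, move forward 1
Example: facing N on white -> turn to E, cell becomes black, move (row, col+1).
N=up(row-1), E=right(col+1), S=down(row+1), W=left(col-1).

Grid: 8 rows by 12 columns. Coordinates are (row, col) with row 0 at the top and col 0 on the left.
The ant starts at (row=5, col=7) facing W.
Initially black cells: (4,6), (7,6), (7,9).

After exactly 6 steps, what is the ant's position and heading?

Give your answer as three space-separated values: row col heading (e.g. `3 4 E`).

Step 1: on WHITE (5,7): turn R to N, flip to black, move to (4,7). |black|=4
Step 2: on WHITE (4,7): turn R to E, flip to black, move to (4,8). |black|=5
Step 3: on WHITE (4,8): turn R to S, flip to black, move to (5,8). |black|=6
Step 4: on WHITE (5,8): turn R to W, flip to black, move to (5,7). |black|=7
Step 5: on BLACK (5,7): turn L to S, flip to white, move to (6,7). |black|=6
Step 6: on WHITE (6,7): turn R to W, flip to black, move to (6,6). |black|=7

Answer: 6 6 W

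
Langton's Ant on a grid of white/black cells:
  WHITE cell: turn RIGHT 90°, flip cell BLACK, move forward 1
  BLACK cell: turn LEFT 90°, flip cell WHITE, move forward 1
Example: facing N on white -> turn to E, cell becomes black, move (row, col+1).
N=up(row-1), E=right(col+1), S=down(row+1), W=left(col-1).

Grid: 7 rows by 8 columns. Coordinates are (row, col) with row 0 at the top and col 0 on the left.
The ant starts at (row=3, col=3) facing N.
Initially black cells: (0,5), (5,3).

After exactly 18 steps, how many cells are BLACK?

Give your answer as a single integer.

Answer: 8

Derivation:
Step 1: on WHITE (3,3): turn R to E, flip to black, move to (3,4). |black|=3
Step 2: on WHITE (3,4): turn R to S, flip to black, move to (4,4). |black|=4
Step 3: on WHITE (4,4): turn R to W, flip to black, move to (4,3). |black|=5
Step 4: on WHITE (4,3): turn R to N, flip to black, move to (3,3). |black|=6
Step 5: on BLACK (3,3): turn L to W, flip to white, move to (3,2). |black|=5
Step 6: on WHITE (3,2): turn R to N, flip to black, move to (2,2). |black|=6
Step 7: on WHITE (2,2): turn R to E, flip to black, move to (2,3). |black|=7
Step 8: on WHITE (2,3): turn R to S, flip to black, move to (3,3). |black|=8
Step 9: on WHITE (3,3): turn R to W, flip to black, move to (3,2). |black|=9
Step 10: on BLACK (3,2): turn L to S, flip to white, move to (4,2). |black|=8
Step 11: on WHITE (4,2): turn R to W, flip to black, move to (4,1). |black|=9
Step 12: on WHITE (4,1): turn R to N, flip to black, move to (3,1). |black|=10
Step 13: on WHITE (3,1): turn R to E, flip to black, move to (3,2). |black|=11
Step 14: on WHITE (3,2): turn R to S, flip to black, move to (4,2). |black|=12
Step 15: on BLACK (4,2): turn L to E, flip to white, move to (4,3). |black|=11
Step 16: on BLACK (4,3): turn L to N, flip to white, move to (3,3). |black|=10
Step 17: on BLACK (3,3): turn L to W, flip to white, move to (3,2). |black|=9
Step 18: on BLACK (3,2): turn L to S, flip to white, move to (4,2). |black|=8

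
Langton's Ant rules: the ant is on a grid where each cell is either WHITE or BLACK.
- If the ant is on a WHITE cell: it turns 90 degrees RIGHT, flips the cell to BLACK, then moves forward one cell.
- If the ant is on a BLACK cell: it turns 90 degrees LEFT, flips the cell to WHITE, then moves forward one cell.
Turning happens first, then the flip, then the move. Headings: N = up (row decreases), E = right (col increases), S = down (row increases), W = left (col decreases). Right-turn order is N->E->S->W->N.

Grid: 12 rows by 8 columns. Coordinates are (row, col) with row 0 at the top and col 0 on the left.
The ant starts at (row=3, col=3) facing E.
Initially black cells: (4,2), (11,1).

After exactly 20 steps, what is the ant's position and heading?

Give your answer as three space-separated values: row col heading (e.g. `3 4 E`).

Answer: 7 3 W

Derivation:
Step 1: on WHITE (3,3): turn R to S, flip to black, move to (4,3). |black|=3
Step 2: on WHITE (4,3): turn R to W, flip to black, move to (4,2). |black|=4
Step 3: on BLACK (4,2): turn L to S, flip to white, move to (5,2). |black|=3
Step 4: on WHITE (5,2): turn R to W, flip to black, move to (5,1). |black|=4
Step 5: on WHITE (5,1): turn R to N, flip to black, move to (4,1). |black|=5
Step 6: on WHITE (4,1): turn R to E, flip to black, move to (4,2). |black|=6
Step 7: on WHITE (4,2): turn R to S, flip to black, move to (5,2). |black|=7
Step 8: on BLACK (5,2): turn L to E, flip to white, move to (5,3). |black|=6
Step 9: on WHITE (5,3): turn R to S, flip to black, move to (6,3). |black|=7
Step 10: on WHITE (6,3): turn R to W, flip to black, move to (6,2). |black|=8
Step 11: on WHITE (6,2): turn R to N, flip to black, move to (5,2). |black|=9
Step 12: on WHITE (5,2): turn R to E, flip to black, move to (5,3). |black|=10
Step 13: on BLACK (5,3): turn L to N, flip to white, move to (4,3). |black|=9
Step 14: on BLACK (4,3): turn L to W, flip to white, move to (4,2). |black|=8
Step 15: on BLACK (4,2): turn L to S, flip to white, move to (5,2). |black|=7
Step 16: on BLACK (5,2): turn L to E, flip to white, move to (5,3). |black|=6
Step 17: on WHITE (5,3): turn R to S, flip to black, move to (6,3). |black|=7
Step 18: on BLACK (6,3): turn L to E, flip to white, move to (6,4). |black|=6
Step 19: on WHITE (6,4): turn R to S, flip to black, move to (7,4). |black|=7
Step 20: on WHITE (7,4): turn R to W, flip to black, move to (7,3). |black|=8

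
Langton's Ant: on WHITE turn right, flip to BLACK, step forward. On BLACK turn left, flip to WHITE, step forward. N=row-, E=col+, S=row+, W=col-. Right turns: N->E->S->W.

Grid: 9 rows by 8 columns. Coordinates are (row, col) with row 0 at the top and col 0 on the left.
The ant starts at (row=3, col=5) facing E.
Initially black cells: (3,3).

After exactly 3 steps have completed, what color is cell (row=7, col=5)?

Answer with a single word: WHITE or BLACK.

Step 1: on WHITE (3,5): turn R to S, flip to black, move to (4,5). |black|=2
Step 2: on WHITE (4,5): turn R to W, flip to black, move to (4,4). |black|=3
Step 3: on WHITE (4,4): turn R to N, flip to black, move to (3,4). |black|=4

Answer: WHITE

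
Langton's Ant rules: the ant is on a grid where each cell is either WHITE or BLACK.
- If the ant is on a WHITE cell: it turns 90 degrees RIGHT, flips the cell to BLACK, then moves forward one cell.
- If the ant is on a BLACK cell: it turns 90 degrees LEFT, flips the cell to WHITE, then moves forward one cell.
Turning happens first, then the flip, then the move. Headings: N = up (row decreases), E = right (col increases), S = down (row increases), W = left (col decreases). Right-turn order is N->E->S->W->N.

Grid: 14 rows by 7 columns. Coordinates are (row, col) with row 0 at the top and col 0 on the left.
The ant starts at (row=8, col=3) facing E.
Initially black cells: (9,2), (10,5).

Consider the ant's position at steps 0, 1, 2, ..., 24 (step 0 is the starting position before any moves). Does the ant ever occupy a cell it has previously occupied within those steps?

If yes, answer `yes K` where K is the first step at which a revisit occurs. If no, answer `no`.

Answer: yes 6

Derivation:
Step 1: on WHITE (8,3): turn R to S, flip to black, move to (9,3). |black|=3 — new cell
Step 2: on WHITE (9,3): turn R to W, flip to black, move to (9,2). |black|=4 — new cell
Step 3: on BLACK (9,2): turn L to S, flip to white, move to (10,2). |black|=3 — new cell
Step 4: on WHITE (10,2): turn R to W, flip to black, move to (10,1). |black|=4 — new cell
Step 5: on WHITE (10,1): turn R to N, flip to black, move to (9,1). |black|=5 — new cell
Step 6: on WHITE (9,1): turn R to E, flip to black, move to (9,2). |black|=6 — REVISIT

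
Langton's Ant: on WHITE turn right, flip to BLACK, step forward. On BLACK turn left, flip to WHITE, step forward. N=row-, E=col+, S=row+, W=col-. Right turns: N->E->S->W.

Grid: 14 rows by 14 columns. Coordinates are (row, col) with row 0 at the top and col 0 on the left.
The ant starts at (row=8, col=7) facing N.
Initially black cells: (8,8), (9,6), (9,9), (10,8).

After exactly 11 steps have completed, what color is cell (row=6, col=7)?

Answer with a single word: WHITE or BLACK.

Step 1: on WHITE (8,7): turn R to E, flip to black, move to (8,8). |black|=5
Step 2: on BLACK (8,8): turn L to N, flip to white, move to (7,8). |black|=4
Step 3: on WHITE (7,8): turn R to E, flip to black, move to (7,9). |black|=5
Step 4: on WHITE (7,9): turn R to S, flip to black, move to (8,9). |black|=6
Step 5: on WHITE (8,9): turn R to W, flip to black, move to (8,8). |black|=7
Step 6: on WHITE (8,8): turn R to N, flip to black, move to (7,8). |black|=8
Step 7: on BLACK (7,8): turn L to W, flip to white, move to (7,7). |black|=7
Step 8: on WHITE (7,7): turn R to N, flip to black, move to (6,7). |black|=8
Step 9: on WHITE (6,7): turn R to E, flip to black, move to (6,8). |black|=9
Step 10: on WHITE (6,8): turn R to S, flip to black, move to (7,8). |black|=10
Step 11: on WHITE (7,8): turn R to W, flip to black, move to (7,7). |black|=11

Answer: BLACK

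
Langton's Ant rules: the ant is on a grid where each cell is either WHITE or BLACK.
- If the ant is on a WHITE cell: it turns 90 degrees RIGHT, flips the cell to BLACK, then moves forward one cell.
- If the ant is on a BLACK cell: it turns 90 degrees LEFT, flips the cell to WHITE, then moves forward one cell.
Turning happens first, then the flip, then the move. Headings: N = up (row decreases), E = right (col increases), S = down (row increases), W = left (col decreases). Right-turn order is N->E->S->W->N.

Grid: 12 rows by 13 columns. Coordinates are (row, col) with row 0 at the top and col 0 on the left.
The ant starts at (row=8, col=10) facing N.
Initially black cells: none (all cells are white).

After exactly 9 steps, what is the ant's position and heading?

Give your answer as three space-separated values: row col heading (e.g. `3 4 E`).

Answer: 8 9 W

Derivation:
Step 1: on WHITE (8,10): turn R to E, flip to black, move to (8,11). |black|=1
Step 2: on WHITE (8,11): turn R to S, flip to black, move to (9,11). |black|=2
Step 3: on WHITE (9,11): turn R to W, flip to black, move to (9,10). |black|=3
Step 4: on WHITE (9,10): turn R to N, flip to black, move to (8,10). |black|=4
Step 5: on BLACK (8,10): turn L to W, flip to white, move to (8,9). |black|=3
Step 6: on WHITE (8,9): turn R to N, flip to black, move to (7,9). |black|=4
Step 7: on WHITE (7,9): turn R to E, flip to black, move to (7,10). |black|=5
Step 8: on WHITE (7,10): turn R to S, flip to black, move to (8,10). |black|=6
Step 9: on WHITE (8,10): turn R to W, flip to black, move to (8,9). |black|=7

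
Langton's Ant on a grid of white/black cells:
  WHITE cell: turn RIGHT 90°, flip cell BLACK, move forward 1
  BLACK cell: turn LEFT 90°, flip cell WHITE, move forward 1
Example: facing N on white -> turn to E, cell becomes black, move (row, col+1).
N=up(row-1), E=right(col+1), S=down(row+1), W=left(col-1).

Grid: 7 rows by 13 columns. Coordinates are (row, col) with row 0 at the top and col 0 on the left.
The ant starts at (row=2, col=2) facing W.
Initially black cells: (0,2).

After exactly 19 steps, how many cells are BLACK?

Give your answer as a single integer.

Step 1: on WHITE (2,2): turn R to N, flip to black, move to (1,2). |black|=2
Step 2: on WHITE (1,2): turn R to E, flip to black, move to (1,3). |black|=3
Step 3: on WHITE (1,3): turn R to S, flip to black, move to (2,3). |black|=4
Step 4: on WHITE (2,3): turn R to W, flip to black, move to (2,2). |black|=5
Step 5: on BLACK (2,2): turn L to S, flip to white, move to (3,2). |black|=4
Step 6: on WHITE (3,2): turn R to W, flip to black, move to (3,1). |black|=5
Step 7: on WHITE (3,1): turn R to N, flip to black, move to (2,1). |black|=6
Step 8: on WHITE (2,1): turn R to E, flip to black, move to (2,2). |black|=7
Step 9: on WHITE (2,2): turn R to S, flip to black, move to (3,2). |black|=8
Step 10: on BLACK (3,2): turn L to E, flip to white, move to (3,3). |black|=7
Step 11: on WHITE (3,3): turn R to S, flip to black, move to (4,3). |black|=8
Step 12: on WHITE (4,3): turn R to W, flip to black, move to (4,2). |black|=9
Step 13: on WHITE (4,2): turn R to N, flip to black, move to (3,2). |black|=10
Step 14: on WHITE (3,2): turn R to E, flip to black, move to (3,3). |black|=11
Step 15: on BLACK (3,3): turn L to N, flip to white, move to (2,3). |black|=10
Step 16: on BLACK (2,3): turn L to W, flip to white, move to (2,2). |black|=9
Step 17: on BLACK (2,2): turn L to S, flip to white, move to (3,2). |black|=8
Step 18: on BLACK (3,2): turn L to E, flip to white, move to (3,3). |black|=7
Step 19: on WHITE (3,3): turn R to S, flip to black, move to (4,3). |black|=8

Answer: 8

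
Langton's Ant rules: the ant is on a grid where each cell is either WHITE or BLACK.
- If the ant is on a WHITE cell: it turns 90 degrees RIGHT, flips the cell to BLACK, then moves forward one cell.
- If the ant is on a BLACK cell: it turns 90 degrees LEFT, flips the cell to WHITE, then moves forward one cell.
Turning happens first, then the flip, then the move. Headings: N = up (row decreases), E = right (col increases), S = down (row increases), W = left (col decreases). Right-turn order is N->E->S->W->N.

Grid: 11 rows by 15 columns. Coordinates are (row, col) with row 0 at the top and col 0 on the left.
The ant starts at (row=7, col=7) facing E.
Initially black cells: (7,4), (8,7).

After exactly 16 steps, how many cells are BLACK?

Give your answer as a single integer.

Answer: 6

Derivation:
Step 1: on WHITE (7,7): turn R to S, flip to black, move to (8,7). |black|=3
Step 2: on BLACK (8,7): turn L to E, flip to white, move to (8,8). |black|=2
Step 3: on WHITE (8,8): turn R to S, flip to black, move to (9,8). |black|=3
Step 4: on WHITE (9,8): turn R to W, flip to black, move to (9,7). |black|=4
Step 5: on WHITE (9,7): turn R to N, flip to black, move to (8,7). |black|=5
Step 6: on WHITE (8,7): turn R to E, flip to black, move to (8,8). |black|=6
Step 7: on BLACK (8,8): turn L to N, flip to white, move to (7,8). |black|=5
Step 8: on WHITE (7,8): turn R to E, flip to black, move to (7,9). |black|=6
Step 9: on WHITE (7,9): turn R to S, flip to black, move to (8,9). |black|=7
Step 10: on WHITE (8,9): turn R to W, flip to black, move to (8,8). |black|=8
Step 11: on WHITE (8,8): turn R to N, flip to black, move to (7,8). |black|=9
Step 12: on BLACK (7,8): turn L to W, flip to white, move to (7,7). |black|=8
Step 13: on BLACK (7,7): turn L to S, flip to white, move to (8,7). |black|=7
Step 14: on BLACK (8,7): turn L to E, flip to white, move to (8,8). |black|=6
Step 15: on BLACK (8,8): turn L to N, flip to white, move to (7,8). |black|=5
Step 16: on WHITE (7,8): turn R to E, flip to black, move to (7,9). |black|=6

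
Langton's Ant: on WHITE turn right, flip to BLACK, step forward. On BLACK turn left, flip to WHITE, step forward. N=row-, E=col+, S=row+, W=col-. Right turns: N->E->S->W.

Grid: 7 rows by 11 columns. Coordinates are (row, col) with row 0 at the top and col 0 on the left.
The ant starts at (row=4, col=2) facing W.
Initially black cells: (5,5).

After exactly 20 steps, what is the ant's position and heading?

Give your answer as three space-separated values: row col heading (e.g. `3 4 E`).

Answer: 6 4 E

Derivation:
Step 1: on WHITE (4,2): turn R to N, flip to black, move to (3,2). |black|=2
Step 2: on WHITE (3,2): turn R to E, flip to black, move to (3,3). |black|=3
Step 3: on WHITE (3,3): turn R to S, flip to black, move to (4,3). |black|=4
Step 4: on WHITE (4,3): turn R to W, flip to black, move to (4,2). |black|=5
Step 5: on BLACK (4,2): turn L to S, flip to white, move to (5,2). |black|=4
Step 6: on WHITE (5,2): turn R to W, flip to black, move to (5,1). |black|=5
Step 7: on WHITE (5,1): turn R to N, flip to black, move to (4,1). |black|=6
Step 8: on WHITE (4,1): turn R to E, flip to black, move to (4,2). |black|=7
Step 9: on WHITE (4,2): turn R to S, flip to black, move to (5,2). |black|=8
Step 10: on BLACK (5,2): turn L to E, flip to white, move to (5,3). |black|=7
Step 11: on WHITE (5,3): turn R to S, flip to black, move to (6,3). |black|=8
Step 12: on WHITE (6,3): turn R to W, flip to black, move to (6,2). |black|=9
Step 13: on WHITE (6,2): turn R to N, flip to black, move to (5,2). |black|=10
Step 14: on WHITE (5,2): turn R to E, flip to black, move to (5,3). |black|=11
Step 15: on BLACK (5,3): turn L to N, flip to white, move to (4,3). |black|=10
Step 16: on BLACK (4,3): turn L to W, flip to white, move to (4,2). |black|=9
Step 17: on BLACK (4,2): turn L to S, flip to white, move to (5,2). |black|=8
Step 18: on BLACK (5,2): turn L to E, flip to white, move to (5,3). |black|=7
Step 19: on WHITE (5,3): turn R to S, flip to black, move to (6,3). |black|=8
Step 20: on BLACK (6,3): turn L to E, flip to white, move to (6,4). |black|=7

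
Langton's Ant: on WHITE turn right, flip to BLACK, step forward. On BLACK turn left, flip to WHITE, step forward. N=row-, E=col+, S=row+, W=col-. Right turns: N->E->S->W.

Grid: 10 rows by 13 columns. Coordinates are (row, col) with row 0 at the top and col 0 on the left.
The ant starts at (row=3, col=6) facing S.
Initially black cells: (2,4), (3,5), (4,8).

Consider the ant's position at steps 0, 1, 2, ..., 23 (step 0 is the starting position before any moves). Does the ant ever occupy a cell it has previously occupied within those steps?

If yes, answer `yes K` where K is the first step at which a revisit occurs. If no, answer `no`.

Step 1: on WHITE (3,6): turn R to W, flip to black, move to (3,5). |black|=4 — new cell
Step 2: on BLACK (3,5): turn L to S, flip to white, move to (4,5). |black|=3 — new cell
Step 3: on WHITE (4,5): turn R to W, flip to black, move to (4,4). |black|=4 — new cell
Step 4: on WHITE (4,4): turn R to N, flip to black, move to (3,4). |black|=5 — new cell
Step 5: on WHITE (3,4): turn R to E, flip to black, move to (3,5). |black|=6 — REVISIT

Answer: yes 5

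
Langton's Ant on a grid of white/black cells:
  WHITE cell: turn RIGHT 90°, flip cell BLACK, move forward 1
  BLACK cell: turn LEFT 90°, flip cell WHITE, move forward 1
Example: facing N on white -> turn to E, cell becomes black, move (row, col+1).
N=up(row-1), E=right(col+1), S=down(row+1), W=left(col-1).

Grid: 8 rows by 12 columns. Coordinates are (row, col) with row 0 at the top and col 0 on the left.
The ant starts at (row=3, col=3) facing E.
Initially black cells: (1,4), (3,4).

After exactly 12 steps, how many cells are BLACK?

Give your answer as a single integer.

Answer: 10

Derivation:
Step 1: on WHITE (3,3): turn R to S, flip to black, move to (4,3). |black|=3
Step 2: on WHITE (4,3): turn R to W, flip to black, move to (4,2). |black|=4
Step 3: on WHITE (4,2): turn R to N, flip to black, move to (3,2). |black|=5
Step 4: on WHITE (3,2): turn R to E, flip to black, move to (3,3). |black|=6
Step 5: on BLACK (3,3): turn L to N, flip to white, move to (2,3). |black|=5
Step 6: on WHITE (2,3): turn R to E, flip to black, move to (2,4). |black|=6
Step 7: on WHITE (2,4): turn R to S, flip to black, move to (3,4). |black|=7
Step 8: on BLACK (3,4): turn L to E, flip to white, move to (3,5). |black|=6
Step 9: on WHITE (3,5): turn R to S, flip to black, move to (4,5). |black|=7
Step 10: on WHITE (4,5): turn R to W, flip to black, move to (4,4). |black|=8
Step 11: on WHITE (4,4): turn R to N, flip to black, move to (3,4). |black|=9
Step 12: on WHITE (3,4): turn R to E, flip to black, move to (3,5). |black|=10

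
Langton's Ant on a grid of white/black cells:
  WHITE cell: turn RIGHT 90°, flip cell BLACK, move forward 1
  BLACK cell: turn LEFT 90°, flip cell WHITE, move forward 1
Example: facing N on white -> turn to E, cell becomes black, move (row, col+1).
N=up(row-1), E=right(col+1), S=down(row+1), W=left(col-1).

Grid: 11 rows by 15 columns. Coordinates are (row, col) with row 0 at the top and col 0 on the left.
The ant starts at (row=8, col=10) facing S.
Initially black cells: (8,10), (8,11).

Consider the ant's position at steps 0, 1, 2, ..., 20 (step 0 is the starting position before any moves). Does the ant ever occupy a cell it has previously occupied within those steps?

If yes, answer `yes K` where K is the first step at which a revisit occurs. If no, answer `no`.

Answer: yes 5

Derivation:
Step 1: on BLACK (8,10): turn L to E, flip to white, move to (8,11). |black|=1 — new cell
Step 2: on BLACK (8,11): turn L to N, flip to white, move to (7,11). |black|=0 — new cell
Step 3: on WHITE (7,11): turn R to E, flip to black, move to (7,12). |black|=1 — new cell
Step 4: on WHITE (7,12): turn R to S, flip to black, move to (8,12). |black|=2 — new cell
Step 5: on WHITE (8,12): turn R to W, flip to black, move to (8,11). |black|=3 — REVISIT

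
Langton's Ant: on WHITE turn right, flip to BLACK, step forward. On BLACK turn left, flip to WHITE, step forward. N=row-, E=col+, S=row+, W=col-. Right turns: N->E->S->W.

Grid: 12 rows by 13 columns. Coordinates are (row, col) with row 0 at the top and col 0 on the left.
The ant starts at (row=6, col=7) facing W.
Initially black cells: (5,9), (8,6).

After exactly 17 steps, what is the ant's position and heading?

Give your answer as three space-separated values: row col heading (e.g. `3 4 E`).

Step 1: on WHITE (6,7): turn R to N, flip to black, move to (5,7). |black|=3
Step 2: on WHITE (5,7): turn R to E, flip to black, move to (5,8). |black|=4
Step 3: on WHITE (5,8): turn R to S, flip to black, move to (6,8). |black|=5
Step 4: on WHITE (6,8): turn R to W, flip to black, move to (6,7). |black|=6
Step 5: on BLACK (6,7): turn L to S, flip to white, move to (7,7). |black|=5
Step 6: on WHITE (7,7): turn R to W, flip to black, move to (7,6). |black|=6
Step 7: on WHITE (7,6): turn R to N, flip to black, move to (6,6). |black|=7
Step 8: on WHITE (6,6): turn R to E, flip to black, move to (6,7). |black|=8
Step 9: on WHITE (6,7): turn R to S, flip to black, move to (7,7). |black|=9
Step 10: on BLACK (7,7): turn L to E, flip to white, move to (7,8). |black|=8
Step 11: on WHITE (7,8): turn R to S, flip to black, move to (8,8). |black|=9
Step 12: on WHITE (8,8): turn R to W, flip to black, move to (8,7). |black|=10
Step 13: on WHITE (8,7): turn R to N, flip to black, move to (7,7). |black|=11
Step 14: on WHITE (7,7): turn R to E, flip to black, move to (7,8). |black|=12
Step 15: on BLACK (7,8): turn L to N, flip to white, move to (6,8). |black|=11
Step 16: on BLACK (6,8): turn L to W, flip to white, move to (6,7). |black|=10
Step 17: on BLACK (6,7): turn L to S, flip to white, move to (7,7). |black|=9

Answer: 7 7 S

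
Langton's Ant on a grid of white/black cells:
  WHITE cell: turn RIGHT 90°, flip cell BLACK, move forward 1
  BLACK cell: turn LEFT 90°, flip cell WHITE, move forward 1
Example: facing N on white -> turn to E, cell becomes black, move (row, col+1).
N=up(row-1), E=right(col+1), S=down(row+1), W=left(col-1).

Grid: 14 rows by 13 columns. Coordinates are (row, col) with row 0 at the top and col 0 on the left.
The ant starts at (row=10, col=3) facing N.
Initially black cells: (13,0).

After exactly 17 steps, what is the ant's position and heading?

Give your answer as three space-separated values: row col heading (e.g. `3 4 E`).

Step 1: on WHITE (10,3): turn R to E, flip to black, move to (10,4). |black|=2
Step 2: on WHITE (10,4): turn R to S, flip to black, move to (11,4). |black|=3
Step 3: on WHITE (11,4): turn R to W, flip to black, move to (11,3). |black|=4
Step 4: on WHITE (11,3): turn R to N, flip to black, move to (10,3). |black|=5
Step 5: on BLACK (10,3): turn L to W, flip to white, move to (10,2). |black|=4
Step 6: on WHITE (10,2): turn R to N, flip to black, move to (9,2). |black|=5
Step 7: on WHITE (9,2): turn R to E, flip to black, move to (9,3). |black|=6
Step 8: on WHITE (9,3): turn R to S, flip to black, move to (10,3). |black|=7
Step 9: on WHITE (10,3): turn R to W, flip to black, move to (10,2). |black|=8
Step 10: on BLACK (10,2): turn L to S, flip to white, move to (11,2). |black|=7
Step 11: on WHITE (11,2): turn R to W, flip to black, move to (11,1). |black|=8
Step 12: on WHITE (11,1): turn R to N, flip to black, move to (10,1). |black|=9
Step 13: on WHITE (10,1): turn R to E, flip to black, move to (10,2). |black|=10
Step 14: on WHITE (10,2): turn R to S, flip to black, move to (11,2). |black|=11
Step 15: on BLACK (11,2): turn L to E, flip to white, move to (11,3). |black|=10
Step 16: on BLACK (11,3): turn L to N, flip to white, move to (10,3). |black|=9
Step 17: on BLACK (10,3): turn L to W, flip to white, move to (10,2). |black|=8

Answer: 10 2 W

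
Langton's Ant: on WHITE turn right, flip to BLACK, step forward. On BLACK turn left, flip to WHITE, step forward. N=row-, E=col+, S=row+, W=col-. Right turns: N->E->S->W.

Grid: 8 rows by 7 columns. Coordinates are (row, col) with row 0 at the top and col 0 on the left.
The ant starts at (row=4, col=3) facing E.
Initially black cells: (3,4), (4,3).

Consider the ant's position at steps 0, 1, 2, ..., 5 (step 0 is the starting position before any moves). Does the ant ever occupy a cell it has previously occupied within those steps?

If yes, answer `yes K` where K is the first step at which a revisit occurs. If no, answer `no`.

Answer: no

Derivation:
Step 1: on BLACK (4,3): turn L to N, flip to white, move to (3,3). |black|=1 — new cell
Step 2: on WHITE (3,3): turn R to E, flip to black, move to (3,4). |black|=2 — new cell
Step 3: on BLACK (3,4): turn L to N, flip to white, move to (2,4). |black|=1 — new cell
Step 4: on WHITE (2,4): turn R to E, flip to black, move to (2,5). |black|=2 — new cell
Step 5: on WHITE (2,5): turn R to S, flip to black, move to (3,5). |black|=3 — new cell
No revisit within 5 steps.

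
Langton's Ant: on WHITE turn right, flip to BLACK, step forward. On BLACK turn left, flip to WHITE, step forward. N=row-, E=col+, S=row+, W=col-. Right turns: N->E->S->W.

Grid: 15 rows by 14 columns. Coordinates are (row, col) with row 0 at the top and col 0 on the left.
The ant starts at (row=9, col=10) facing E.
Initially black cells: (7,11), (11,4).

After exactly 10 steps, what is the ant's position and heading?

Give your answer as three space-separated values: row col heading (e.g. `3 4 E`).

Answer: 8 9 W

Derivation:
Step 1: on WHITE (9,10): turn R to S, flip to black, move to (10,10). |black|=3
Step 2: on WHITE (10,10): turn R to W, flip to black, move to (10,9). |black|=4
Step 3: on WHITE (10,9): turn R to N, flip to black, move to (9,9). |black|=5
Step 4: on WHITE (9,9): turn R to E, flip to black, move to (9,10). |black|=6
Step 5: on BLACK (9,10): turn L to N, flip to white, move to (8,10). |black|=5
Step 6: on WHITE (8,10): turn R to E, flip to black, move to (8,11). |black|=6
Step 7: on WHITE (8,11): turn R to S, flip to black, move to (9,11). |black|=7
Step 8: on WHITE (9,11): turn R to W, flip to black, move to (9,10). |black|=8
Step 9: on WHITE (9,10): turn R to N, flip to black, move to (8,10). |black|=9
Step 10: on BLACK (8,10): turn L to W, flip to white, move to (8,9). |black|=8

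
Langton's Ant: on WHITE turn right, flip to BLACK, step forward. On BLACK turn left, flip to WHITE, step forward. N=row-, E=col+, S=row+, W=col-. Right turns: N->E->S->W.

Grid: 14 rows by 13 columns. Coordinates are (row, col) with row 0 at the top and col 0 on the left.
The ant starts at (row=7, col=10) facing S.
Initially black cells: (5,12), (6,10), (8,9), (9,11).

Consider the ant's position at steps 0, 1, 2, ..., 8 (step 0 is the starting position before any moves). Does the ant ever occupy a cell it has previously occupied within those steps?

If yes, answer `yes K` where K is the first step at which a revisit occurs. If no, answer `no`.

Answer: yes 7

Derivation:
Step 1: on WHITE (7,10): turn R to W, flip to black, move to (7,9). |black|=5 — new cell
Step 2: on WHITE (7,9): turn R to N, flip to black, move to (6,9). |black|=6 — new cell
Step 3: on WHITE (6,9): turn R to E, flip to black, move to (6,10). |black|=7 — new cell
Step 4: on BLACK (6,10): turn L to N, flip to white, move to (5,10). |black|=6 — new cell
Step 5: on WHITE (5,10): turn R to E, flip to black, move to (5,11). |black|=7 — new cell
Step 6: on WHITE (5,11): turn R to S, flip to black, move to (6,11). |black|=8 — new cell
Step 7: on WHITE (6,11): turn R to W, flip to black, move to (6,10). |black|=9 — REVISIT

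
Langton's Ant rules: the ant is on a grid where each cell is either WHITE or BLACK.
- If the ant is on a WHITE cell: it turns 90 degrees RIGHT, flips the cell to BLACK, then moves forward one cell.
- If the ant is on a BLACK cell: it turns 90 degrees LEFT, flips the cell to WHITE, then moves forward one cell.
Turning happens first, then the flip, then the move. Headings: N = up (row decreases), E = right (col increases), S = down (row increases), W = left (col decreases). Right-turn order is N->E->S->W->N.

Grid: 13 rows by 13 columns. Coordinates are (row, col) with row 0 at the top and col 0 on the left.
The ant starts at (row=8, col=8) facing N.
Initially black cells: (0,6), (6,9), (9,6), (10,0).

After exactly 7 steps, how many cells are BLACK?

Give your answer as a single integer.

Answer: 9

Derivation:
Step 1: on WHITE (8,8): turn R to E, flip to black, move to (8,9). |black|=5
Step 2: on WHITE (8,9): turn R to S, flip to black, move to (9,9). |black|=6
Step 3: on WHITE (9,9): turn R to W, flip to black, move to (9,8). |black|=7
Step 4: on WHITE (9,8): turn R to N, flip to black, move to (8,8). |black|=8
Step 5: on BLACK (8,8): turn L to W, flip to white, move to (8,7). |black|=7
Step 6: on WHITE (8,7): turn R to N, flip to black, move to (7,7). |black|=8
Step 7: on WHITE (7,7): turn R to E, flip to black, move to (7,8). |black|=9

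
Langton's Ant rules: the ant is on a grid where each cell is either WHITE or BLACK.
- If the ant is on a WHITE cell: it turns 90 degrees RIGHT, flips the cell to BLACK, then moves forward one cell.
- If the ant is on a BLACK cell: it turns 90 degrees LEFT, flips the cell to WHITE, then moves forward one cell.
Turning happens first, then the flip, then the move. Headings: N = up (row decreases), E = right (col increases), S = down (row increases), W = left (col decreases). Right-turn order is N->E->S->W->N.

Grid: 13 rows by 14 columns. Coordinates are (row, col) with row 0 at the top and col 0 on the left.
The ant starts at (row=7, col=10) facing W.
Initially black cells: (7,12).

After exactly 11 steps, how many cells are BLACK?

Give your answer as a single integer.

Answer: 8

Derivation:
Step 1: on WHITE (7,10): turn R to N, flip to black, move to (6,10). |black|=2
Step 2: on WHITE (6,10): turn R to E, flip to black, move to (6,11). |black|=3
Step 3: on WHITE (6,11): turn R to S, flip to black, move to (7,11). |black|=4
Step 4: on WHITE (7,11): turn R to W, flip to black, move to (7,10). |black|=5
Step 5: on BLACK (7,10): turn L to S, flip to white, move to (8,10). |black|=4
Step 6: on WHITE (8,10): turn R to W, flip to black, move to (8,9). |black|=5
Step 7: on WHITE (8,9): turn R to N, flip to black, move to (7,9). |black|=6
Step 8: on WHITE (7,9): turn R to E, flip to black, move to (7,10). |black|=7
Step 9: on WHITE (7,10): turn R to S, flip to black, move to (8,10). |black|=8
Step 10: on BLACK (8,10): turn L to E, flip to white, move to (8,11). |black|=7
Step 11: on WHITE (8,11): turn R to S, flip to black, move to (9,11). |black|=8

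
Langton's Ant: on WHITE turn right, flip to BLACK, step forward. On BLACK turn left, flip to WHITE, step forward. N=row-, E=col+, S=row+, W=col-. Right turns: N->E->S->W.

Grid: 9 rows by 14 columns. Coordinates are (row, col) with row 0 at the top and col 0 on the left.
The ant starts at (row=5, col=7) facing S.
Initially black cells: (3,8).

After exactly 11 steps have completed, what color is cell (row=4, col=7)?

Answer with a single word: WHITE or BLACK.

Answer: BLACK

Derivation:
Step 1: on WHITE (5,7): turn R to W, flip to black, move to (5,6). |black|=2
Step 2: on WHITE (5,6): turn R to N, flip to black, move to (4,6). |black|=3
Step 3: on WHITE (4,6): turn R to E, flip to black, move to (4,7). |black|=4
Step 4: on WHITE (4,7): turn R to S, flip to black, move to (5,7). |black|=5
Step 5: on BLACK (5,7): turn L to E, flip to white, move to (5,8). |black|=4
Step 6: on WHITE (5,8): turn R to S, flip to black, move to (6,8). |black|=5
Step 7: on WHITE (6,8): turn R to W, flip to black, move to (6,7). |black|=6
Step 8: on WHITE (6,7): turn R to N, flip to black, move to (5,7). |black|=7
Step 9: on WHITE (5,7): turn R to E, flip to black, move to (5,8). |black|=8
Step 10: on BLACK (5,8): turn L to N, flip to white, move to (4,8). |black|=7
Step 11: on WHITE (4,8): turn R to E, flip to black, move to (4,9). |black|=8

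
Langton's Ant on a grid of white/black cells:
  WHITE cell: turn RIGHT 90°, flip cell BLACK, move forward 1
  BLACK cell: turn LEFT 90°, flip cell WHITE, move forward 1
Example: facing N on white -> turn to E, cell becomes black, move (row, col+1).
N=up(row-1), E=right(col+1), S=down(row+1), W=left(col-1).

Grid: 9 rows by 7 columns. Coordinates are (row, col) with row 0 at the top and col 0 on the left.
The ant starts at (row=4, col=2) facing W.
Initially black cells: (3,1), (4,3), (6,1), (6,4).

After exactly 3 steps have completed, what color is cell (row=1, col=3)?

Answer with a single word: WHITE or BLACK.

Answer: WHITE

Derivation:
Step 1: on WHITE (4,2): turn R to N, flip to black, move to (3,2). |black|=5
Step 2: on WHITE (3,2): turn R to E, flip to black, move to (3,3). |black|=6
Step 3: on WHITE (3,3): turn R to S, flip to black, move to (4,3). |black|=7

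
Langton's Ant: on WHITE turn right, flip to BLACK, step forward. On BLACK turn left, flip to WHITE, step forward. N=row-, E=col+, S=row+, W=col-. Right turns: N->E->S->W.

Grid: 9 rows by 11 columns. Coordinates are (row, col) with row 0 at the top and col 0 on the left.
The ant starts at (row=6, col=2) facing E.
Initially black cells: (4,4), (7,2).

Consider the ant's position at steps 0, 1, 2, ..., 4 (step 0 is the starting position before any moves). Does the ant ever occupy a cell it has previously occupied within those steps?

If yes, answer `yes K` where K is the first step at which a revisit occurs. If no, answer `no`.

Answer: no

Derivation:
Step 1: on WHITE (6,2): turn R to S, flip to black, move to (7,2). |black|=3 — new cell
Step 2: on BLACK (7,2): turn L to E, flip to white, move to (7,3). |black|=2 — new cell
Step 3: on WHITE (7,3): turn R to S, flip to black, move to (8,3). |black|=3 — new cell
Step 4: on WHITE (8,3): turn R to W, flip to black, move to (8,2). |black|=4 — new cell
No revisit within 4 steps.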